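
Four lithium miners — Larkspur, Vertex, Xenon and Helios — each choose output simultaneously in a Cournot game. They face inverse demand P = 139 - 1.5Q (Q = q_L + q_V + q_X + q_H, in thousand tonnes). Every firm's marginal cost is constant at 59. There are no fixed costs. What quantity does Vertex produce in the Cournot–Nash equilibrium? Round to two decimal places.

10.67

Each firm earns π_i = (139 - 1.5Q)q_i - 59q_i.
First-order condition (treating rivals' output as given): 80 - 3q_i - (3/2)·Σ_{j≠i} q_j = 0.
With identical firms every q_j equals q_i, so Σ_{j≠i} q_j = 3q_i and 80 = (15/2)q_i, giving q_i = 32/3.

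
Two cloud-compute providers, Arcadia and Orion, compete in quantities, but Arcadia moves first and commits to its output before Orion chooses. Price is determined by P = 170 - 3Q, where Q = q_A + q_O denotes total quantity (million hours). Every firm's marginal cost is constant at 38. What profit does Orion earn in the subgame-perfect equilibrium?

Solve by backward induction. Given q_A, the follower Orion maximises π_O = (170 - 3q_A - 3q_O)q_O - 38q_O.
∂π_O/∂q_O = 132 - 3q_A - 6q_O = 0 gives the reaction function q_O = (132 - 3q_A)/6.
The leader anticipates this reaction. Substituting into P = 170 - 3Q gives P = 104 - (3/2)q_A, so π_A = (104 - (3/2)q_A)q_A - 38q_A.
The leader's first-order condition 66 - 3q_A = 0 yields q_A = 22.
Then q_O = (132 - 3·22)/6 = 11.
Price P = 170 - 3·33 = 71.
Orion's profit: (71 - 38)·11 = 363.

363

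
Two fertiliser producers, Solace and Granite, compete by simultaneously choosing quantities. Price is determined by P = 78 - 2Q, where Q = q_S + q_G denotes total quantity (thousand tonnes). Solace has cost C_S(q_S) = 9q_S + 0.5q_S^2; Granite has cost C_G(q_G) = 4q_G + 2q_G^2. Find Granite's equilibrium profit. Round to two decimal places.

166.12

Solace's profit: π_S = (78 - 2Q)q_S - (9q_S + (1/2)q_S²). Setting ∂π_S/∂q_S = 0: 69 - 5q_S - 2(q_G) = 0.
Granite's first-order condition: 74 - 8q_G - 2(q_S) = 0.
Best responses: q_S = (69 - 2q_G)/5, q_G = (74 - 2q_S)/8.
Substituting one into the other gives q_S = 101/9 and q_G = 58/9.
Price P = 78 - 2·(53/3) = 128/3.
Granite's profit: (128/3)·(58/9) - 4·(58/9) - 2(58/9)² = 166.1235.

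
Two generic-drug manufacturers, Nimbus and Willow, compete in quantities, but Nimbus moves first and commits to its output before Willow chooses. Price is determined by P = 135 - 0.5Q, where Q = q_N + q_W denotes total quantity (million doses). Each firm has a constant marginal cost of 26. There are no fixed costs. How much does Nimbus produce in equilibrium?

Solve by backward induction. Given q_N, the follower Willow maximises π_W = (135 - (1/2)q_N - (1/2)q_W)q_W - 26q_W.
∂π_W/∂q_W = 109 - (1/2)q_N - q_W = 0 gives the reaction function q_W = (109 - (1/2)q_N).
Nimbus substitutes q_W(q_N) into its own profit: π_N = q_N(135 - (1/2)q_N - (109 - (1/2)q_N)/2) - 26q_N = (161/2 - (1/4)q_N)q_N - 26q_N.
Maximising: ∂π_N/∂q_N = 109/2 - (1/2)q_N = 0, giving q_N = 109.
Then q_W = (109 - (1/2)·109) = 109/2.

109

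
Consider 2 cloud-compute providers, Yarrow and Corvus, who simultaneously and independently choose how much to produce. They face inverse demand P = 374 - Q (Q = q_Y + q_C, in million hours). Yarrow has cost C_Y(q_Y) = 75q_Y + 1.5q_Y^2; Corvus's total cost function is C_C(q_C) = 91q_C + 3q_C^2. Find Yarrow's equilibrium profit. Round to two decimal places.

Yarrow's profit: π_Y = (374 - Q)q_Y - (75q_Y + (3/2)q_Y²). Setting ∂π_Y/∂q_Y = 0: 299 - 5q_Y - (q_C) = 0.
Corvus's profit: π_C = (374 - Q)q_C - (91q_C + 3q_C²). Setting ∂π_C/∂q_C = 0: 283 - 8q_C - (q_Y) = 0.
Rearranging gives the reaction functions q_Y = (299 - q_C)/5 and q_C = (283 - q_Y)/8.
Substituting one into the other gives q_Y = 703/13 and q_C = 372/13.
Price P = 374 - 1075/13 = 291.3077.
Yarrow's profit: 291.3077·(703/13) - 75·(703/13) - (3/2)(703/13)² = 7310.7840.

7310.78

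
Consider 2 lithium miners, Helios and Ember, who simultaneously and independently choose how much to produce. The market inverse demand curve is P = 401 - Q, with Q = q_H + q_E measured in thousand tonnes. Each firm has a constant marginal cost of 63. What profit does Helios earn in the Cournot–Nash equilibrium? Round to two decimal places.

12693.78

Each firm earns π_i = (401 - Q)q_i - 63q_i.
Setting ∂π_i/∂q_i = 0 with rivals' quantities fixed: 338 - 2q_i - q_j = 0.
By symmetry each firm produces the same amount; substituting q_j = q_i yields q_i = 338/3.
Price P = 401 - 676/3 = 527/3.
Helios's profit: (527/3 - 63)·(338/3) = 12693.7778.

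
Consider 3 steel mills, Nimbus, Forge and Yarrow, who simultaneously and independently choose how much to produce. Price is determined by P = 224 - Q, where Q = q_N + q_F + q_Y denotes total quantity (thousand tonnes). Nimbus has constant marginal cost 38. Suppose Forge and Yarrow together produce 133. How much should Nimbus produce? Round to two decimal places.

With rivals' combined output fixed at 133, Nimbus's profit is π_N = (224 - 133 - q_N)q_N - (38q_N) = (91 - q_N)q_N - (38q_N).
∂π_N/∂q_N = 53 - 2q_N = 0, so q_N = 53/2.

26.50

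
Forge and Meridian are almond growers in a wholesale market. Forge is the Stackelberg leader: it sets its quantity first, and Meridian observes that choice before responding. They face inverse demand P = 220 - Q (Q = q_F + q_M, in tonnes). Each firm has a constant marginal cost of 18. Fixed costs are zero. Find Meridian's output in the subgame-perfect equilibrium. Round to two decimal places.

50.50

The follower Meridian best-responds to any q_F: π_M = (220 - Q)q_M - 18q_M.
∂π_M/∂q_M = 202 - q_F - 2q_M = 0 gives the reaction function q_M = (202 - q_F)/2.
Forge substitutes q_M(q_F) into its own profit: π_F = q_F(220 - q_F - (202 - q_F)/2) - 18q_F = (119 - (1/2)q_F)q_F - 18q_F.
Leader FOC: 101 - q_F = 0, so q_F = 101.
Then q_M = (202 - 101)/2 = 101/2.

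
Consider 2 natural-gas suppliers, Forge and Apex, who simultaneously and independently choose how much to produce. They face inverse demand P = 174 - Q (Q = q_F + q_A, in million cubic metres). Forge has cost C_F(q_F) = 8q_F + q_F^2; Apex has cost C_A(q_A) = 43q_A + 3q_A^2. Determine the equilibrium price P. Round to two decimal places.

123.84

Forge's profit: π_F = (174 - Q)q_F - (8q_F + q_F²). Setting ∂π_F/∂q_F = 0: 166 - 4q_F - (q_A) = 0.
Apex's first-order condition: 131 - 8q_A - (q_F) = 0.
So q_F = (166 - q_A)/4 and q_A = (131 - q_F)/8.
Solving the pair: q_F = 1197/31, q_A = 358/31.
Total output Q = 1555/31, so price P = 174 - 1555/31 = 123.8387.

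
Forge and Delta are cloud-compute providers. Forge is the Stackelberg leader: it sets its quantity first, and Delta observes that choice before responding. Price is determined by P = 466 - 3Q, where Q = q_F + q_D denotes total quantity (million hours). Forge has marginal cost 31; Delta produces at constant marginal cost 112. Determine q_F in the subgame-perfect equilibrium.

86

Solve by backward induction. Given q_F, the follower Delta maximises π_D = (466 - 3q_F - 3q_D)q_D - 112q_D.
∂π_D/∂q_D = 354 - 3q_F - 6q_D = 0 gives the reaction function q_D = (354 - 3q_F)/6.
The leader anticipates this reaction. Substituting into P = 466 - 3Q gives P = 289 - (3/2)q_F, so π_F = (289 - (3/2)q_F)q_F - 31q_F.
The leader's first-order condition 258 - 3q_F = 0 yields q_F = 86.
Then q_D = (354 - 3·86)/6 = 16.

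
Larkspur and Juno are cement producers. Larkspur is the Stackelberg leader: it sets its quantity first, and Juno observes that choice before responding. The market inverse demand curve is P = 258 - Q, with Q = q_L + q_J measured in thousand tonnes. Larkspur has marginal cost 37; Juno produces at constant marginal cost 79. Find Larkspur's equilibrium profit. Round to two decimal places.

8646.13

Solve by backward induction. Given q_L, the follower Juno maximises π_J = (258 - q_L - q_J)q_J - 79q_J.
Follower FOC: 179 - q_L - 2q_J = 0, so q_J(q_L) = (179 - q_L)/2.
The leader anticipates this reaction. Substituting into P = 258 - Q gives P = 337/2 - (1/2)q_L, so π_L = (337/2 - (1/2)q_L)q_L - 37q_L.
The leader's first-order condition 263/2 - q_L = 0 yields q_L = 263/2.
Then q_J = (179 - 263/2)/2 = 95/4.
Price P = 258 - 621/4 = 411/4.
Larkspur's profit: (411/4 - 37)·(263/2) = 8646.1250.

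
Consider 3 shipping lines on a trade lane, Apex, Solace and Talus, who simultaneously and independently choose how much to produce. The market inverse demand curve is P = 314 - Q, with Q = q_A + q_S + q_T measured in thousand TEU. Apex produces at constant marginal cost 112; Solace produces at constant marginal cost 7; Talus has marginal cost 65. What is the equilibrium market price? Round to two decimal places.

Apex's profit: π_A = (314 - Q)q_A - (112q_A). Setting ∂π_A/∂q_A = 0: 202 - 2q_A - (q_S + q_T) = 0.
Solace's profit: π_S = (314 - Q)q_S - (7q_S). Setting ∂π_S/∂q_S = 0: 307 - 2q_S - (q_A + q_T) = 0.
Talus's profit: π_T = (314 - Q)q_T - (65q_T). Setting ∂π_T/∂q_T = 0: 249 - 2q_T - (q_A + q_S) = 0.
Adding the 3 first-order conditions: 758 − 4Q = 0, so Q = 379/2.
Back-substituting: q_A = (202 − 379/2) = 25/2, q_S = (307 − 379/2) = 235/2, q_T = (249 − 379/2) = 119/2.
Total output Q = 379/2, so price P = 314 - 379/2 = 249/2.

124.50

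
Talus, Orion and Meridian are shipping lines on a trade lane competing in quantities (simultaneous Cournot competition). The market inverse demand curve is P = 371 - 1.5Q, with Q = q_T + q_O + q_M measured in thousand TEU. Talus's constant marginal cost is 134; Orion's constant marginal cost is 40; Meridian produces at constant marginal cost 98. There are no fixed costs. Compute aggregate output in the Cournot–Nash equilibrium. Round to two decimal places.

140.17

Talus's profit: π_T = (371 - 1.5Q)q_T - (134q_T). Setting ∂π_T/∂q_T = 0: 237 - 3q_T - (3/2)(q_O + q_M) = 0.
Orion's profit: π_O = (371 - 1.5Q)q_O - (40q_O). Setting ∂π_O/∂q_O = 0: 331 - 3q_O - (3/2)(q_T + q_M) = 0.
Meridian's profit: π_M = (371 - 1.5Q)q_M - (98q_M). Setting ∂π_M/∂q_M = 0: 273 - 3q_M - (3/2)(q_T + q_O) = 0.
Adding the 3 first-order conditions: 841 − 6Q = 0, so Q = 841/6.
Back-substituting: q_T = (237 − 841/4)/(3/2) = 107/6, q_O = (331 − 841/4)/(3/2) = 161/2, q_M = (273 − 841/4)/(3/2) = 251/6.
Total output Q = 107/6 + 161/2 + 251/6 = 841/6.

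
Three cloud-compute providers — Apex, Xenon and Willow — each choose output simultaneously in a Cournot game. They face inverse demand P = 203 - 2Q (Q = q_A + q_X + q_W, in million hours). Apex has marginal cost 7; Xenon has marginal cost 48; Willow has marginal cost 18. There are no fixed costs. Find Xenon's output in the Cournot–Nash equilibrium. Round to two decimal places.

10.50

Apex's profit: π_A = (203 - 2Q)q_A - (7q_A). Setting ∂π_A/∂q_A = 0: 196 - 4q_A - 2(q_X + q_W) = 0.
Xenon's profit: π_X = (203 - 2Q)q_X - (48q_X). Setting ∂π_X/∂q_X = 0: 155 - 4q_X - 2(q_A + q_W) = 0.
Willow's first-order condition: 185 - 4q_W - 2(q_A + q_X) = 0.
Summing all 3 equations gives 536 − 8Q = 0, hence Q = 67.
Back-substituting: q_A = (196 − 134)/2 = 31, q_X = (155 − 134)/2 = 21/2, q_W = (185 − 134)/2 = 51/2.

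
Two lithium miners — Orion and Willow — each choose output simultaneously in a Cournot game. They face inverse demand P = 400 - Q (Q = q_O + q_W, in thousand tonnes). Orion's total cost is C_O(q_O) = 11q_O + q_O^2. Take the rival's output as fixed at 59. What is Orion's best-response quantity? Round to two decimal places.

82.50

With the rival's output fixed at 59, Orion's profit is π_O = (400 - 59 - q_O)q_O - (11q_O + q_O²) = (341 - q_O)q_O - (11q_O + q_O²).
∂π_O/∂q_O = 330 - 4q_O = 0, so q_O = 165/2.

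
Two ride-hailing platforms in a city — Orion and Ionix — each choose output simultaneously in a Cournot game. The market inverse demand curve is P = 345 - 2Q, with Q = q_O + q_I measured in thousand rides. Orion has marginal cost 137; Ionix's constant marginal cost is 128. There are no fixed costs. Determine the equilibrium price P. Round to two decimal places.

Orion's profit: π_O = (345 - 2Q)q_O - (137q_O). Setting ∂π_O/∂q_O = 0: 208 - 4q_O - 2(q_I) = 0.
Ionix's profit: π_I = (345 - 2Q)q_I - (128q_I). Setting ∂π_I/∂q_I = 0: 217 - 4q_I - 2(q_O) = 0.
So q_O = (208 - 2q_I)/4 and q_I = (217 - 2q_O)/4.
Solving the pair: q_O = 199/6, q_I = 113/3.
Total output Q = 425/6, so price P = 345 - 2·(425/6) = 610/3.

203.33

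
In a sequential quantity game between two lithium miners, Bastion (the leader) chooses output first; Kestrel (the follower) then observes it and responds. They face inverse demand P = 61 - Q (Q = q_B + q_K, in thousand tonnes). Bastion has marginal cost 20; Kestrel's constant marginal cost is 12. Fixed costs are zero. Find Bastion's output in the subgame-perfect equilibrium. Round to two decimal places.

16.50

The follower Kestrel best-responds to any q_B: π_K = (61 - Q)q_K - 12q_K.
Setting the follower's marginal profit to zero, 49 - q_B - 2q_K = 0, i.e. q_K = (49 - q_B)/2.
The leader anticipates this reaction. Substituting into P = 61 - Q gives P = 73/2 - (1/2)q_B, so π_B = (73/2 - (1/2)q_B)q_B - 20q_B.
Leader FOC: 33/2 - q_B = 0, so q_B = 33/2.
Then q_K = (49 - 33/2)/2 = 65/4.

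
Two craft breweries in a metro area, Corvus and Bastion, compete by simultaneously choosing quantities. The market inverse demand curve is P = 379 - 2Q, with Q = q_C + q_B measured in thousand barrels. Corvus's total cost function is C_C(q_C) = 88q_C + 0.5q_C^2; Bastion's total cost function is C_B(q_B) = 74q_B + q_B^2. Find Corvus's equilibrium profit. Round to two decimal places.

4772.54

Corvus's profit: π_C = (379 - 2Q)q_C - (88q_C + (1/2)q_C²). Setting ∂π_C/∂q_C = 0: 291 - 5q_C - 2(q_B) = 0.
Bastion's first-order condition: 305 - 6q_B - 2(q_C) = 0.
Best responses: q_C = (291 - 2q_B)/5, q_B = (305 - 2q_C)/6.
Substituting one into the other gives q_C = 568/13 and q_B = 943/26.
Price P = 379 - 2·79.9615 = 219.0769.
Corvus's profit: 219.0769·(568/13) - 88·(568/13) - (1/2)(568/13)² = 4772.5444.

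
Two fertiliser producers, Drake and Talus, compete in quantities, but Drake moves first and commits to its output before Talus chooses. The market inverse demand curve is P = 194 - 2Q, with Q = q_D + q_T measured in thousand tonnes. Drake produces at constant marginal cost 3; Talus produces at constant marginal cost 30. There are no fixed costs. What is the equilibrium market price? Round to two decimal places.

57.50

Solve by backward induction. Given q_D, the follower Talus maximises π_T = (194 - 2q_D - 2q_T)q_T - 30q_T.
Follower FOC: 164 - 2q_D - 4q_T = 0, so q_T(q_D) = (164 - 2q_D)/4.
Drake substitutes q_T(q_D) into its own profit: π_D = q_D(194 - 2q_D - (164 - 2q_D)/2) - 3q_D = (112 - q_D)q_D - 3q_D.
Leader FOC: 109 - 2q_D = 0, so q_D = 109/2.
Then q_T = (164 - 2·(109/2))/4 = 55/4.
Total output Q = 273/4, so price P = 194 - 2·(273/4) = 115/2.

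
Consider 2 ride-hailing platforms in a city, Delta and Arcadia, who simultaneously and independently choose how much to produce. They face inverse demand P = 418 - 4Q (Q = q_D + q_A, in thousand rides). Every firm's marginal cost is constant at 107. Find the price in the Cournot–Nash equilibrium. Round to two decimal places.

A representative firm's profit is π_i = q_i(418 - 4Q) - 107q_i.
Setting ∂π_i/∂q_i = 0 with rivals' quantities fixed: 311 - 8q_i - 4q_j = 0.
By symmetry each firm produces the same amount; substituting q_j = q_i yields q_i = 311/12.
Total output Q = 311/6, so price P = 418 - 4·(311/6) = 632/3.

210.67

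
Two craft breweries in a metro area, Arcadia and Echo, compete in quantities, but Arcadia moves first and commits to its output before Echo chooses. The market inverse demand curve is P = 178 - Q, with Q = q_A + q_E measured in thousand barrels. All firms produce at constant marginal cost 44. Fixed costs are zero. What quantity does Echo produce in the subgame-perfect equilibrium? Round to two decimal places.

33.50

The follower Echo best-responds to any q_A: π_E = (178 - Q)q_E - 44q_E.
Follower FOC: 134 - q_A - 2q_E = 0, so q_E(q_A) = (134 - q_A)/2.
The leader anticipates this reaction. Substituting into P = 178 - Q gives P = 111 - (1/2)q_A, so π_A = (111 - (1/2)q_A)q_A - 44q_A.
Leader FOC: 67 - q_A = 0, so q_A = 67.
Then q_E = (134 - 67)/2 = 67/2.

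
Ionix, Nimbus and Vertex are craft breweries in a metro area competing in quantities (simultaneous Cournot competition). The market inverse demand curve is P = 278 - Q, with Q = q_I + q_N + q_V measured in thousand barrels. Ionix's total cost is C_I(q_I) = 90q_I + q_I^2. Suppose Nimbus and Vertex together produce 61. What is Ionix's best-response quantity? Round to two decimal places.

31.75

With rivals' combined output fixed at 61, Ionix's profit is π_I = (278 - 61 - q_I)q_I - (90q_I + q_I²) = (217 - q_I)q_I - (90q_I + q_I²).
∂π_I/∂q_I = 127 - 4q_I = 0, so q_I = 127/4.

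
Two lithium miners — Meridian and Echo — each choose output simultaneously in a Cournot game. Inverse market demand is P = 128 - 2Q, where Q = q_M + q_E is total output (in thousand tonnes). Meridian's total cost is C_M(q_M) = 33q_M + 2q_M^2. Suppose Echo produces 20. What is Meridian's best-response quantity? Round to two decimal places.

6.88

With the rival's output fixed at 20, Meridian's profit is π_M = (128 - 2·20 - 2q_M)q_M - (33q_M + 2q_M²) = (88 - 2q_M)q_M - (33q_M + 2q_M²).
∂π_M/∂q_M = 55 - 8q_M = 0, so q_M = 55/8.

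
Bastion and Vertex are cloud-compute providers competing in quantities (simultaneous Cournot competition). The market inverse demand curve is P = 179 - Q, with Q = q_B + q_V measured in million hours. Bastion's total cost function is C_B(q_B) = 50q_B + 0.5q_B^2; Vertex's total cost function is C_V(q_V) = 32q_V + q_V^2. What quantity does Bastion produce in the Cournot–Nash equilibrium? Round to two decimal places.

33.55

Bastion's profit: π_B = (179 - Q)q_B - (50q_B + (1/2)q_B²). Setting ∂π_B/∂q_B = 0: 129 - 3q_B - (q_V) = 0.
Vertex's profit: π_V = (179 - Q)q_V - (32q_V + q_V²). Setting ∂π_V/∂q_V = 0: 147 - 4q_V - (q_B) = 0.
Rearranging gives the reaction functions q_B = (129 - q_V)/3 and q_V = (147 - q_B)/4.
Substituting one into the other gives q_B = 369/11 and q_V = 312/11.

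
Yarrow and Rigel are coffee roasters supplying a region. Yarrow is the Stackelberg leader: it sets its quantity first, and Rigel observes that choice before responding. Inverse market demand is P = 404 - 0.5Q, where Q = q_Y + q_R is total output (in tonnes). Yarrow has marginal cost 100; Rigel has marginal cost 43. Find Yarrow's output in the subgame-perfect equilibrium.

247

The follower Rigel best-responds to any q_Y: π_R = (404 - 0.5Q)q_R - 43q_R.
Setting the follower's marginal profit to zero, 361 - (1/2)q_Y - q_R = 0, i.e. q_R = (361 - (1/2)q_Y).
The leader anticipates this reaction. Substituting into P = 404 - 0.5Q gives P = 447/2 - (1/4)q_Y, so π_Y = (447/2 - (1/4)q_Y)q_Y - 100q_Y.
Leader FOC: 247/2 - (1/2)q_Y = 0, so q_Y = 247.
Then q_R = (361 - (1/2)·247) = 475/2.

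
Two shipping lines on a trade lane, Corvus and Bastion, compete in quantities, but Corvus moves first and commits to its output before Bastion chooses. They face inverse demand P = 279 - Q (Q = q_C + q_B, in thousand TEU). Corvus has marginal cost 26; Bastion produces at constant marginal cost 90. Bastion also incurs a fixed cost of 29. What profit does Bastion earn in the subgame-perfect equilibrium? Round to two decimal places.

The follower Bastion best-responds to any q_C: π_B = (279 - Q)q_B - 90q_B.
Setting the follower's marginal profit to zero, 189 - q_C - 2q_B = 0, i.e. q_B = (189 - q_C)/2.
The leader anticipates this reaction. Substituting into P = 279 - Q gives P = 369/2 - (1/2)q_C, so π_C = (369/2 - (1/2)q_C)q_C - 26q_C.
Maximising: ∂π_C/∂q_C = 317/2 - q_C = 0, giving q_C = 317/2.
Then q_B = (189 - 317/2)/2 = 61/4.
Price P = 279 - 695/4 = 421/4.
Bastion's profit: (421/4 - 90)·(61/4) - 29 = 203.5625.

203.56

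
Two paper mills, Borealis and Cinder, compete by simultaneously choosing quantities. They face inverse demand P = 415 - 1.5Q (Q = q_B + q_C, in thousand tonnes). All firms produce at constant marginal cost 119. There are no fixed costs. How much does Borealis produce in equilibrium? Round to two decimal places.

65.78

A representative firm's profit is π_i = q_i(415 - 1.5Q) - 119q_i.
First-order condition (treating rivals' output as given): 296 - 3q_i - (3/2)q_j = 0.
With identical firms every q_j equals q_i, so q_j = q_i and 296 = (9/2)q_i, giving q_i = 592/9.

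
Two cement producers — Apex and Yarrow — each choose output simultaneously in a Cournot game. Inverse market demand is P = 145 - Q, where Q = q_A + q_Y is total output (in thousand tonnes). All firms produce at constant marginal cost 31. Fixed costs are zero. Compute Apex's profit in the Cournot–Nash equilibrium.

Each firm earns π_i = (145 - Q)q_i - 31q_i.
Setting ∂π_i/∂q_i = 0 with rivals' quantities fixed: 114 - 2q_i - q_j = 0.
By symmetry each firm produces the same amount; substituting q_j = q_i yields q_i = 114/3 = 38.
Price P = 145 - 76 = 69.
Apex's profit: (69 - 31)·38 = 1444.

1444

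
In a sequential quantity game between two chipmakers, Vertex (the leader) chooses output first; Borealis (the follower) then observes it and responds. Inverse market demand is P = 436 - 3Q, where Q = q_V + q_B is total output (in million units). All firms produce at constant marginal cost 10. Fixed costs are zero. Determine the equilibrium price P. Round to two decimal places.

Solve by backward induction. Given q_V, the follower Borealis maximises π_B = (436 - 3q_V - 3q_B)q_B - 10q_B.
∂π_B/∂q_B = 426 - 3q_V - 6q_B = 0 gives the reaction function q_B = (426 - 3q_V)/6.
Vertex substitutes q_B(q_V) into its own profit: π_V = q_V(436 - 3q_V - (426 - 3q_V)/2) - 10q_V = (223 - (3/2)q_V)q_V - 10q_V.
Leader FOC: 213 - 3q_V = 0, so q_V = 71.
Then q_B = (426 - 3·71)/6 = 71/2.
Total output Q = 213/2, so price P = 436 - 3·(213/2) = 233/2.

116.50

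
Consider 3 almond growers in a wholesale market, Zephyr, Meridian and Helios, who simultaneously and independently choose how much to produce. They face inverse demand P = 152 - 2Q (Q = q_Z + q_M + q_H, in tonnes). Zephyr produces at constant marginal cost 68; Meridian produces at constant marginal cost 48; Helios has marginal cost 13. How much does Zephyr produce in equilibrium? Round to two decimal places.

1.13

Zephyr's profit: π_Z = (152 - 2Q)q_Z - (68q_Z). Setting ∂π_Z/∂q_Z = 0: 84 - 4q_Z - 2(q_M + q_H) = 0.
Meridian's profit: π_M = (152 - 2Q)q_M - (48q_M). Setting ∂π_M/∂q_M = 0: 104 - 4q_M - 2(q_Z + q_H) = 0.
Helios's profit: π_H = (152 - 2Q)q_H - (13q_H). Setting ∂π_H/∂q_H = 0: 139 - 4q_H - 2(q_Z + q_M) = 0.
Adding the 3 first-order conditions: 327 − 8Q = 0, so Q = 327/8.
Back-substituting: q_Z = (84 − 327/4)/2 = 9/8, q_M = (104 − 327/4)/2 = 89/8, q_H = (139 − 327/4)/2 = 229/8.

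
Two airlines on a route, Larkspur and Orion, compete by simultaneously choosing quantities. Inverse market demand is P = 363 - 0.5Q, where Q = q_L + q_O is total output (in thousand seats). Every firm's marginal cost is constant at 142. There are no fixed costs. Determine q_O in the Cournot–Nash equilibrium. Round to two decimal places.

Each firm earns π_i = (363 - 0.5Q)q_i - 142q_i.
Setting ∂π_i/∂q_i = 0 with rivals' quantities fixed: 221 - q_i - (1/2)q_j = 0.
By symmetry each firm produces the same amount; substituting q_j = q_i yields q_i = 221/(3/2) = 442/3.

147.33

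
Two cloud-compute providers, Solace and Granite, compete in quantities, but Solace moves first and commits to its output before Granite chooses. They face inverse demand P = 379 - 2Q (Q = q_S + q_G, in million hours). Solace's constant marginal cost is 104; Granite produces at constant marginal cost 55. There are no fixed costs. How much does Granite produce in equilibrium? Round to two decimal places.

The follower Granite best-responds to any q_S: π_G = (379 - 2Q)q_G - 55q_G.
Follower FOC: 324 - 2q_S - 4q_G = 0, so q_G(q_S) = (324 - 2q_S)/4.
The leader anticipates this reaction. Substituting into P = 379 - 2Q gives P = 217 - q_S, so π_S = (217 - q_S)q_S - 104q_S.
Maximising: ∂π_S/∂q_S = 113 - 2q_S = 0, giving q_S = 113/2.
Then q_G = (324 - 2·(113/2))/4 = 211/4.

52.75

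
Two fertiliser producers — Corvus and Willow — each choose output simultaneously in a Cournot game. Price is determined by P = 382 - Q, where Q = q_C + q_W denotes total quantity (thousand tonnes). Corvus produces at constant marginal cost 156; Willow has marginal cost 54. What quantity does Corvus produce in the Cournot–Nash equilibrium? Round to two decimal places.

41.33

Corvus's profit: π_C = (382 - Q)q_C - (156q_C). Setting ∂π_C/∂q_C = 0: 226 - 2q_C - (q_W) = 0.
Willow's first-order condition: 328 - 2q_W - (q_C) = 0.
So q_C = (226 - q_W)/2 and q_W = (328 - q_C)/2.
Substituting one into the other gives q_C = 124/3 and q_W = 430/3.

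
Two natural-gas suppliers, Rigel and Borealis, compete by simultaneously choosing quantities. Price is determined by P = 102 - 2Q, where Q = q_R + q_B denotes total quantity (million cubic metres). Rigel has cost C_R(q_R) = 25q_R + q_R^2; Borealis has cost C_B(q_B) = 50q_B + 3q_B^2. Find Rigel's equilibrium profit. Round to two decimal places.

Rigel's profit: π_R = (102 - 2Q)q_R - (25q_R + q_R²). Setting ∂π_R/∂q_R = 0: 77 - 6q_R - 2(q_B) = 0.
Borealis's first-order condition: 52 - 10q_B - 2(q_R) = 0.
Rearranging gives the reaction functions q_R = (77 - 2q_B)/6 and q_B = (52 - 2q_R)/10.
Solving the pair: q_R = 333/28, q_B = 79/28.
Price P = 102 - 2·(103/7) = 508/7.
Rigel's profit: (508/7)·(333/28) - 25·(333/28) - (333/28)² = 424.3202.

424.32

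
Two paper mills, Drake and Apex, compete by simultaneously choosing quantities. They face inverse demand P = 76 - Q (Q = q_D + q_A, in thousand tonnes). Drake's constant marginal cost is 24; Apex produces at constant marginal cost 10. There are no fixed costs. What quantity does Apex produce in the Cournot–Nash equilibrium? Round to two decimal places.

26.67

Drake's profit: π_D = (76 - Q)q_D - (24q_D). Setting ∂π_D/∂q_D = 0: 52 - 2q_D - (q_A) = 0.
Apex's profit: π_A = (76 - Q)q_A - (10q_A). Setting ∂π_A/∂q_A = 0: 66 - 2q_A - (q_D) = 0.
Best responses: q_D = (52 - q_A)/2, q_A = (66 - q_D)/2.
Solving the pair: q_D = 38/3, q_A = 80/3.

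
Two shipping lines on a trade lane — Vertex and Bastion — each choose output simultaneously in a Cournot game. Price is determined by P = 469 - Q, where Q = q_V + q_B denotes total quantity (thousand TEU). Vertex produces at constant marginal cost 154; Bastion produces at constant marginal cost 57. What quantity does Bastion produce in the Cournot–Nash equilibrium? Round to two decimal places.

169.67

Vertex's profit: π_V = (469 - Q)q_V - (154q_V). Setting ∂π_V/∂q_V = 0: 315 - 2q_V - (q_B) = 0.
Bastion's profit: π_B = (469 - Q)q_B - (57q_B). Setting ∂π_B/∂q_B = 0: 412 - 2q_B - (q_V) = 0.
Best responses: q_V = (315 - q_B)/2, q_B = (412 - q_V)/2.
Solving the pair: q_V = 218/3, q_B = 509/3.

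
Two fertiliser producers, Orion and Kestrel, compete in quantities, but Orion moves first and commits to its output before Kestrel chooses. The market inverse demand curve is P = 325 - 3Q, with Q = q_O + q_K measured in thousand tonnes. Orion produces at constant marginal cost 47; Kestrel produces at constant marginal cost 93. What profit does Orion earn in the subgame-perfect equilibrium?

The follower Kestrel best-responds to any q_O: π_K = (325 - 3Q)q_K - 93q_K.
Setting the follower's marginal profit to zero, 232 - 3q_O - 6q_K = 0, i.e. q_K = (232 - 3q_O)/6.
The leader anticipates this reaction. Substituting into P = 325 - 3Q gives P = 209 - (3/2)q_O, so π_O = (209 - (3/2)q_O)q_O - 47q_O.
Maximising: ∂π_O/∂q_O = 162 - 3q_O = 0, giving q_O = 54.
Then q_K = (232 - 3·54)/6 = 35/3.
Price P = 325 - 3·(197/3) = 128.
Orion's profit: (128 - 47)·54 = 4374.

4374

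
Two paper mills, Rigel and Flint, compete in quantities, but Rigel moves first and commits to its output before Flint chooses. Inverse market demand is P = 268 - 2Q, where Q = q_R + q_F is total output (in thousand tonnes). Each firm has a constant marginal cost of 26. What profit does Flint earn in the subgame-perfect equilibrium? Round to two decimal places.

Solve by backward induction. Given q_R, the follower Flint maximises π_F = (268 - 2q_R - 2q_F)q_F - 26q_F.
Setting the follower's marginal profit to zero, 242 - 2q_R - 4q_F = 0, i.e. q_F = (242 - 2q_R)/4.
Rigel substitutes q_F(q_R) into its own profit: π_R = q_R(268 - 2q_R - (242 - 2q_R)/2) - 26q_R = (147 - q_R)q_R - 26q_R.
Leader FOC: 121 - 2q_R = 0, so q_R = 121/2.
Then q_F = (242 - 2·(121/2))/4 = 121/4.
Price P = 268 - 2·(363/4) = 173/2.
Flint's profit: (173/2 - 26)·(121/4) = 1830.1250.

1830.13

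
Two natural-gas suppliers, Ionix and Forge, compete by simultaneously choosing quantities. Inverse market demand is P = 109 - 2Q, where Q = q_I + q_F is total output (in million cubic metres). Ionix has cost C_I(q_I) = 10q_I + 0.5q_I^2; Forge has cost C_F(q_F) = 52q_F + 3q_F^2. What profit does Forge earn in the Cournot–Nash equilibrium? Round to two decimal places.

17.89

Ionix's profit: π_I = (109 - 2Q)q_I - (10q_I + (1/2)q_I²). Setting ∂π_I/∂q_I = 0: 99 - 5q_I - 2(q_F) = 0.
Forge's profit: π_F = (109 - 2Q)q_F - (52q_F + 3q_F²). Setting ∂π_F/∂q_F = 0: 57 - 10q_F - 2(q_I) = 0.
Rearranging gives the reaction functions q_I = (99 - 2q_F)/5 and q_F = (57 - 2q_I)/10.
Solving the pair: q_I = 438/23, q_F = 87/46.
Price P = 109 - 2·(963/46) = 1544/23.
Forge's profit: (1544/23)·(87/46) - 52·(87/46) - 3(87/46)² = 17.8852.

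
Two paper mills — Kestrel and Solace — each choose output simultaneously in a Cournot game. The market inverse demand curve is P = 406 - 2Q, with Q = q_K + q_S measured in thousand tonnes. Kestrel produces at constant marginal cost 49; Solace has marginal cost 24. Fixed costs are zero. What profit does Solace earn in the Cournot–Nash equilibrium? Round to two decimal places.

9202.72

Kestrel's profit: π_K = (406 - 2Q)q_K - (49q_K). Setting ∂π_K/∂q_K = 0: 357 - 4q_K - 2(q_S) = 0.
Solace's first-order condition: 382 - 4q_S - 2(q_K) = 0.
Rearranging gives the reaction functions q_K = (357 - 2q_S)/4 and q_S = (382 - 2q_K)/4.
Substituting one into the other gives q_K = 166/3 and q_S = 407/6.
Price P = 406 - 2·(739/6) = 479/3.
Solace's profit: (479/3 - 24)·(407/6) = 9202.7222.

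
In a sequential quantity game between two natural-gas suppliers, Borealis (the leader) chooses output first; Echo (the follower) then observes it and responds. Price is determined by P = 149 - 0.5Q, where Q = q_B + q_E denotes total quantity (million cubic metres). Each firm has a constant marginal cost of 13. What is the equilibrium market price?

47

Solve by backward induction. Given q_B, the follower Echo maximises π_E = (149 - (1/2)q_B - (1/2)q_E)q_E - 13q_E.
Follower FOC: 136 - (1/2)q_B - q_E = 0, so q_E(q_B) = (136 - (1/2)q_B).
Borealis substitutes q_E(q_B) into its own profit: π_B = q_B(149 - (1/2)q_B - (136 - (1/2)q_B)/2) - 13q_B = (81 - (1/4)q_B)q_B - 13q_B.
Leader FOC: 68 - (1/2)q_B = 0, so q_B = 136.
Then q_E = (136 - (1/2)·136) = 68.
Total output Q = 204, so price P = 149 - (1/2)·204 = 47.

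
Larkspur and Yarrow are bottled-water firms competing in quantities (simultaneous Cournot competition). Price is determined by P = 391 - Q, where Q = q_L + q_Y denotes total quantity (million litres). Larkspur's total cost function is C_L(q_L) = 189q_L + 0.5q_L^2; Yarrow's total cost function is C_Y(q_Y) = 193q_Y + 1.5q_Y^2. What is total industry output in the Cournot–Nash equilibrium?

Larkspur's profit: π_L = (391 - Q)q_L - (189q_L + (1/2)q_L²). Setting ∂π_L/∂q_L = 0: 202 - 3q_L - (q_Y) = 0.
Yarrow's first-order condition: 198 - 5q_Y - (q_L) = 0.
Rearranging gives the reaction functions q_L = (202 - q_Y)/3 and q_Y = (198 - q_L)/5.
Substituting one into the other gives q_L = 58 and q_Y = 28.
Total output Q = 58 + 28 = 86.

86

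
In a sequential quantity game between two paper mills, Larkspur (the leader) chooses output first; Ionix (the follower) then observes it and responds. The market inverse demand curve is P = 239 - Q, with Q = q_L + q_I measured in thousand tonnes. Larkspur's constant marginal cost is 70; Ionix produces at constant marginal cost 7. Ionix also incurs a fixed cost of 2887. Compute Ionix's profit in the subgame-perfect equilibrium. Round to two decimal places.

Solve by backward induction. Given q_L, the follower Ionix maximises π_I = (239 - q_L - q_I)q_I - 7q_I.
∂π_I/∂q_I = 232 - q_L - 2q_I = 0 gives the reaction function q_I = (232 - q_L)/2.
Larkspur substitutes q_I(q_L) into its own profit: π_L = q_L(239 - q_L - (232 - q_L)/2) - 70q_L = (123 - (1/2)q_L)q_L - 70q_L.
Maximising: ∂π_L/∂q_L = 53 - q_L = 0, giving q_L = 53.
Then q_I = (232 - 53)/2 = 179/2.
Price P = 239 - 285/2 = 193/2.
Ionix's profit: (193/2 - 7)·(179/2) - 2887 = 5123.2500.

5123.25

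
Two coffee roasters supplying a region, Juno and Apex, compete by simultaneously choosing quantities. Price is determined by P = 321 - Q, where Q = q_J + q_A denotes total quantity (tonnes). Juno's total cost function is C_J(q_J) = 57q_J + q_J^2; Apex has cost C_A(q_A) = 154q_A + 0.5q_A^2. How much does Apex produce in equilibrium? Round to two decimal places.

Juno's profit: π_J = (321 - Q)q_J - (57q_J + q_J²). Setting ∂π_J/∂q_J = 0: 264 - 4q_J - (q_A) = 0.
Apex's first-order condition: 167 - 3q_A - (q_J) = 0.
Rearranging gives the reaction functions q_J = (264 - q_A)/4 and q_A = (167 - q_J)/3.
Solving the pair: q_J = 625/11, q_A = 404/11.

36.73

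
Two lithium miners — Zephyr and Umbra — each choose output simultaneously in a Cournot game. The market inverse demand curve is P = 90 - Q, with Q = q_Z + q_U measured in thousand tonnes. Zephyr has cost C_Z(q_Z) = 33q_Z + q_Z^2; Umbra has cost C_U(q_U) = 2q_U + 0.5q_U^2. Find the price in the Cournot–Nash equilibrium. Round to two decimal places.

Zephyr's profit: π_Z = (90 - Q)q_Z - (33q_Z + q_Z²). Setting ∂π_Z/∂q_Z = 0: 57 - 4q_Z - (q_U) = 0.
Umbra's profit: π_U = (90 - Q)q_U - (2q_U + (1/2)q_U²). Setting ∂π_U/∂q_U = 0: 88 - 3q_U - (q_Z) = 0.
Rearranging gives the reaction functions q_Z = (57 - q_U)/4 and q_U = (88 - q_Z)/3.
Solving the pair: q_Z = 83/11, q_U = 295/11.
Total output Q = 378/11, so price P = 90 - 378/11 = 612/11.

55.64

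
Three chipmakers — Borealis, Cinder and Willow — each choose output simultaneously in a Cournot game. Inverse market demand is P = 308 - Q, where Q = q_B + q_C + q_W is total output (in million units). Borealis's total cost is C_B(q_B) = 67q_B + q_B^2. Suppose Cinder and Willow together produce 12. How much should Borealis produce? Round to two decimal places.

With rivals' combined output fixed at 12, Borealis's profit is π_B = (308 - 12 - q_B)q_B - (67q_B + q_B²) = (296 - q_B)q_B - (67q_B + q_B²).
∂π_B/∂q_B = 229 - 4q_B = 0, so q_B = 229/4.

57.25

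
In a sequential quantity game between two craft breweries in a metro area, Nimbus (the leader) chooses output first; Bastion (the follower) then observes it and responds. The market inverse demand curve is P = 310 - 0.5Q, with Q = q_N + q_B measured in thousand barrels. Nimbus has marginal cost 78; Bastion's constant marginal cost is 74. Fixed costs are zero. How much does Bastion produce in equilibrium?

The follower Bastion best-responds to any q_N: π_B = (310 - 0.5Q)q_B - 74q_B.
∂π_B/∂q_B = 236 - (1/2)q_N - q_B = 0 gives the reaction function q_B = (236 - (1/2)q_N).
Nimbus substitutes q_B(q_N) into its own profit: π_N = q_N(310 - (1/2)q_N - (236 - (1/2)q_N)/2) - 78q_N = (192 - (1/4)q_N)q_N - 78q_N.
The leader's first-order condition 114 - (1/2)q_N = 0 yields q_N = 228.
Then q_B = (236 - (1/2)·228) = 122.

122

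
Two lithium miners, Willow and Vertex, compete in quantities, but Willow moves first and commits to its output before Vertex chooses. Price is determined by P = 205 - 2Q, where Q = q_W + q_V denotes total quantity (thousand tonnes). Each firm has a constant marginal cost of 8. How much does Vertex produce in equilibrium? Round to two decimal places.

24.63

The follower Vertex best-responds to any q_W: π_V = (205 - 2Q)q_V - 8q_V.
∂π_V/∂q_V = 197 - 2q_W - 4q_V = 0 gives the reaction function q_V = (197 - 2q_W)/4.
The leader anticipates this reaction. Substituting into P = 205 - 2Q gives P = 213/2 - q_W, so π_W = (213/2 - q_W)q_W - 8q_W.
The leader's first-order condition 197/2 - 2q_W = 0 yields q_W = 197/4.
Then q_V = (197 - 2·(197/4))/4 = 197/8.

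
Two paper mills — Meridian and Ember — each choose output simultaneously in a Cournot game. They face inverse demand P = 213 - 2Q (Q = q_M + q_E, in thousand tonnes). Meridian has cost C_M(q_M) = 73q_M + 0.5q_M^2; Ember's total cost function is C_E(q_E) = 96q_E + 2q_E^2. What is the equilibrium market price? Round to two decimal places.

146.83

Meridian's profit: π_M = (213 - 2Q)q_M - (73q_M + (1/2)q_M²). Setting ∂π_M/∂q_M = 0: 140 - 5q_M - 2(q_E) = 0.
Ember's first-order condition: 117 - 8q_E - 2(q_M) = 0.
Best responses: q_M = (140 - 2q_E)/5, q_E = (117 - 2q_M)/8.
Substituting one into the other gives q_M = 443/18 and q_E = 305/36.
Total output Q = 397/12, so price P = 213 - 2·(397/12) = 881/6.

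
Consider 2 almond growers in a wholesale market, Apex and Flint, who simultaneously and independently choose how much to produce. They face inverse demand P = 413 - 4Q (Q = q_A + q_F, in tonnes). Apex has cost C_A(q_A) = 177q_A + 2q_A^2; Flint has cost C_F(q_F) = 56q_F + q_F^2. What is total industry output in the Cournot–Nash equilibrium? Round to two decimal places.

Apex's profit: π_A = (413 - 4Q)q_A - (177q_A + 2q_A²). Setting ∂π_A/∂q_A = 0: 236 - 12q_A - 4(q_F) = 0.
Flint's first-order condition: 357 - 10q_F - 4(q_A) = 0.
Best responses: q_A = (236 - 4q_F)/12, q_F = (357 - 4q_A)/10.
Substituting one into the other gives q_A = 233/26 and q_F = 835/26.
Total output Q = 233/26 + 835/26 = 534/13.

41.08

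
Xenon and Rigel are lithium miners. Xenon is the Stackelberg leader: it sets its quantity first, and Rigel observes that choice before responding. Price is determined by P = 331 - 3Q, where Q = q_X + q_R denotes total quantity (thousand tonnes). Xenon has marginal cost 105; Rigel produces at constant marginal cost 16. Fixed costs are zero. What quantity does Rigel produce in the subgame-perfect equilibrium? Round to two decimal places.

41.08

The follower Rigel best-responds to any q_X: π_R = (331 - 3Q)q_R - 16q_R.
Follower FOC: 315 - 3q_X - 6q_R = 0, so q_R(q_X) = (315 - 3q_X)/6.
Xenon substitutes q_R(q_X) into its own profit: π_X = q_X(331 - 3q_X - (315 - 3q_X)/2) - 105q_X = (347/2 - (3/2)q_X)q_X - 105q_X.
Maximising: ∂π_X/∂q_X = 137/2 - 3q_X = 0, giving q_X = 137/6.
Then q_R = (315 - 3·(137/6))/6 = 493/12.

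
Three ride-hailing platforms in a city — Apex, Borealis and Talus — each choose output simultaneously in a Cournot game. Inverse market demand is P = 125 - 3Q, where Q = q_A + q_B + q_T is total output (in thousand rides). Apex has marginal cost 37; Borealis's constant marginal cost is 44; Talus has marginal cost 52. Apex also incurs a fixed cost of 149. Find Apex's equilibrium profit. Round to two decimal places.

103.08

Apex's profit: π_A = (125 - 3Q)q_A - (37q_A). Setting ∂π_A/∂q_A = 0: 88 - 6q_A - 3(q_B + q_T) = 0.
Borealis's first-order condition: 81 - 6q_B - 3(q_A + q_T) = 0.
Talus's profit: π_T = (125 - 3Q)q_T - (52q_T). Setting ∂π_T/∂q_T = 0: 73 - 6q_T - 3(q_A + q_B) = 0.
Adding the 3 first-order conditions: 242 − 12Q = 0, so Q = 121/6.
Back-substituting: q_A = (88 − 121/2)/3 = 55/6, q_B = (81 − 121/2)/3 = 41/6, q_T = (73 − 121/2)/3 = 25/6.
Price P = 125 - 3·(121/6) = 129/2.
Apex's profit: (129/2 - 37)·(55/6) - 149 = 1237/12.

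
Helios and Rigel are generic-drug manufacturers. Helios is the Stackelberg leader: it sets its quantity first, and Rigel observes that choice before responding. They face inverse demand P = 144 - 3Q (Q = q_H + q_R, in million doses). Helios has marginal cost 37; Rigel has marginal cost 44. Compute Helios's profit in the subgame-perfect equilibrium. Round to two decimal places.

541.50

The follower Rigel best-responds to any q_H: π_R = (144 - 3Q)q_R - 44q_R.
Setting the follower's marginal profit to zero, 100 - 3q_H - 6q_R = 0, i.e. q_R = (100 - 3q_H)/6.
The leader anticipates this reaction. Substituting into P = 144 - 3Q gives P = 94 - (3/2)q_H, so π_H = (94 - (3/2)q_H)q_H - 37q_H.
The leader's first-order condition 57 - 3q_H = 0 yields q_H = 19.
Then q_R = (100 - 3·19)/6 = 43/6.
Price P = 144 - 3·(157/6) = 131/2.
Helios's profit: (131/2 - 37)·19 = 1083/2.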